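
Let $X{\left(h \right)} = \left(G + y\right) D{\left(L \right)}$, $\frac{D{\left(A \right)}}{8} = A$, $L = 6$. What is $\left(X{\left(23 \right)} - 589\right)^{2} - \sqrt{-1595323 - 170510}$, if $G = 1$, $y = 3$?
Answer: $157609 - i \sqrt{1765833} \approx 1.5761 \cdot 10^{5} - 1328.8 i$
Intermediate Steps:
$D{\left(A \right)} = 8 A$
$X{\left(h \right)} = 192$ ($X{\left(h \right)} = \left(1 + 3\right) 8 \cdot 6 = 4 \cdot 48 = 192$)
$\left(X{\left(23 \right)} - 589\right)^{2} - \sqrt{-1595323 - 170510} = \left(192 - 589\right)^{2} - \sqrt{-1595323 - 170510} = \left(-397\right)^{2} - \sqrt{-1765833} = 157609 - i \sqrt{1765833}$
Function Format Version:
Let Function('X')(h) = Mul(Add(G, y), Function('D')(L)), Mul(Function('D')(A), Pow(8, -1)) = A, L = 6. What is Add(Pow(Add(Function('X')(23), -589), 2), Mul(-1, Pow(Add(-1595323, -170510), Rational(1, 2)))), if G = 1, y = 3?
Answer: Add(157609, Mul(-1, I, Pow(1765833, Rational(1, 2)))) ≈ Add(1.5761e+5, Mul(-1328.8, I))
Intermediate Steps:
Function('D')(A) = Mul(8, A)
Function('X')(h) = 192 (Function('X')(h) = Mul(Add(1, 3), Mul(8, 6)) = Mul(4, 48) = 192)
Add(Pow(Add(Function('X')(23), -589), 2), Mul(-1, Pow(Add(-1595323, -170510), Rational(1, 2)))) = Add(Pow(Add(192, -589), 2), Mul(-1, Pow(Add(-1595323, -170510), Rational(1, 2)))) = Add(Pow(-397, 2), Mul(-1, Pow(-1765833, Rational(1, 2)))) = Add(157609, Mul(-1, Mul(I, Pow(1765833, Rational(1, 2))))) = Add(157609, Mul(-1, I, Pow(1765833, Rational(1, 2))))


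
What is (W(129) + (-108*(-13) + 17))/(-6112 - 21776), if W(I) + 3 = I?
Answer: -221/3984 ≈ -0.055472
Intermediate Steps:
W(I) = -3 + I
(W(129) + (-108*(-13) + 17))/(-6112 - 21776) = ((-3 + 129) + (-108*(-13) + 17))/(-6112 - 21776) = (126 + (1404 + 17))/(-27888) = (126 + 1421)*(-1/27888) = 1547*(-1/27888) = -221/3984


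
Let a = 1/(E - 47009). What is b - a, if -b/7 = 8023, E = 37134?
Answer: -554589874/9875 ≈ -56161.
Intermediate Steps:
a = -1/9875 (a = 1/(37134 - 47009) = 1/(-9875) = -1/9875 ≈ -0.00010127)
b = -56161 (b = -7*8023 = -56161)
b - a = -56161 - 1*(-1/9875) = -56161 + 1/9875 = -554589874/9875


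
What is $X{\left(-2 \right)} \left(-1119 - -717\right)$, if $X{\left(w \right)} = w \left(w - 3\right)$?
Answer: $-4020$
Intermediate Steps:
$X{\left(w \right)} = w \left(-3 + w\right)$
$X{\left(-2 \right)} \left(-1119 - -717\right) = - 2 \left(-3 - 2\right) \left(-1119 - -717\right) = \left(-2\right) \left(-5\right) \left(-1119 + 717\right) = 10 \left(-402\right) = -4020$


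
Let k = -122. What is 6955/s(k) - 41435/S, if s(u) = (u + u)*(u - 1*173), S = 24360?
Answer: -28130675/17534328 ≈ -1.6043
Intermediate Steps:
s(u) = 2*u*(-173 + u) (s(u) = (2*u)*(u - 173) = (2*u)*(-173 + u) = 2*u*(-173 + u))
6955/s(k) - 41435/S = 6955/((2*(-122)*(-173 - 122))) - 41435/24360 = 6955/((2*(-122)*(-295))) - 41435*1/24360 = 6955/71980 - 8287/4872 = 6955*(1/71980) - 8287/4872 = 1391/14396 - 8287/4872 = -28130675/17534328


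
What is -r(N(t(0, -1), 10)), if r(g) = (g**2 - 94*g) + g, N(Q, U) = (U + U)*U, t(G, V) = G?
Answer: -21400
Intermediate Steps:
N(Q, U) = 2*U**2 (N(Q, U) = (2*U)*U = 2*U**2)
r(g) = g**2 - 93*g
-r(N(t(0, -1), 10)) = -2*10**2*(-93 + 2*10**2) = -2*100*(-93 + 2*100) = -200*(-93 + 200) = -200*107 = -1*21400 = -21400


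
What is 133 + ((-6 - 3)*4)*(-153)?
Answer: 5641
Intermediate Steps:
133 + ((-6 - 3)*4)*(-153) = 133 - 9*4*(-153) = 133 - 36*(-153) = 133 + 5508 = 5641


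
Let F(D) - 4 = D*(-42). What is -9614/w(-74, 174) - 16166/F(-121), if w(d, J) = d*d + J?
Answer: -35058676/7183975 ≈ -4.8801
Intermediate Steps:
F(D) = 4 - 42*D (F(D) = 4 + D*(-42) = 4 - 42*D)
w(d, J) = J + d**2 (w(d, J) = d**2 + J = J + d**2)
-9614/w(-74, 174) - 16166/F(-121) = -9614/(174 + (-74)**2) - 16166/(4 - 42*(-121)) = -9614/(174 + 5476) - 16166/(4 + 5082) = -9614/5650 - 16166/5086 = -9614*1/5650 - 16166*1/5086 = -4807/2825 - 8083/2543 = -35058676/7183975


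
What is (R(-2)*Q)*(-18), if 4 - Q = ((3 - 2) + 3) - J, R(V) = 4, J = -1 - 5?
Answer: 432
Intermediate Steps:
J = -6
Q = -6 (Q = 4 - (((3 - 2) + 3) - 1*(-6)) = 4 - ((1 + 3) + 6) = 4 - (4 + 6) = 4 - 1*10 = 4 - 10 = -6)
(R(-2)*Q)*(-18) = (4*(-6))*(-18) = -24*(-18) = 432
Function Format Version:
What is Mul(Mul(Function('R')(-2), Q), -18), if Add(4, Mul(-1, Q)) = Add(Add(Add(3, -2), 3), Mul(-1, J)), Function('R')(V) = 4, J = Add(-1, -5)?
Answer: 432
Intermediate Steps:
J = -6
Q = -6 (Q = Add(4, Mul(-1, Add(Add(Add(3, -2), 3), Mul(-1, -6)))) = Add(4, Mul(-1, Add(Add(1, 3), 6))) = Add(4, Mul(-1, Add(4, 6))) = Add(4, Mul(-1, 10)) = Add(4, -10) = -6)
Mul(Mul(Function('R')(-2), Q), -18) = Mul(Mul(4, -6), -18) = Mul(-24, -18) = 432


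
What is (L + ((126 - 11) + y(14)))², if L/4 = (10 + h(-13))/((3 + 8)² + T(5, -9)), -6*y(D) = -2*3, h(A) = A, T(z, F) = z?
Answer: 5924356/441 ≈ 13434.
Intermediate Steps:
y(D) = 1 (y(D) = -(-1)*3/3 = -⅙*(-6) = 1)
L = -2/21 (L = 4*((10 - 13)/((3 + 8)² + 5)) = 4*(-3/(11² + 5)) = 4*(-3/(121 + 5)) = 4*(-3/126) = 4*(-3*1/126) = 4*(-1/42) = -2/21 ≈ -0.095238)
(L + ((126 - 11) + y(14)))² = (-2/21 + ((126 - 11) + 1))² = (-2/21 + (115 + 1))² = (-2/21 + 116)² = (2434/21)² = 5924356/441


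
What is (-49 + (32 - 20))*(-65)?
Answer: 2405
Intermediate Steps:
(-49 + (32 - 20))*(-65) = (-49 + 12)*(-65) = -37*(-65) = 2405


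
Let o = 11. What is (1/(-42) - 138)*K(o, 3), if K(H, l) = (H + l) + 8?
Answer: -63767/21 ≈ -3036.5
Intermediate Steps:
K(H, l) = 8 + H + l
(1/(-42) - 138)*K(o, 3) = (1/(-42) - 138)*(8 + 11 + 3) = (-1/42 - 138)*22 = -5797/42*22 = -63767/21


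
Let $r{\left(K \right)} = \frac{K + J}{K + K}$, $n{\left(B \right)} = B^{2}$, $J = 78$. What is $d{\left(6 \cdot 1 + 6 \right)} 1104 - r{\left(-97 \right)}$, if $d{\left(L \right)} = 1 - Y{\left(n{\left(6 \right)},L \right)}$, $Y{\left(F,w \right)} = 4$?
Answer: $- \frac{642547}{194} \approx -3312.1$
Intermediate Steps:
$d{\left(L \right)} = -3$ ($d{\left(L \right)} = 1 - 4 = -3$)
$r{\left(K \right)} = \frac{78 + K}{2 K}$ ($r{\left(K \right)} = \frac{K + 78}{K + K} = \frac{78 + K}{2 K}$)
$d{\left(6 \cdot 1 + 6 \right)} 1104 - r{\left(-97 \right)} = \left(-3\right) 1104 - \frac{78 - 97}{2 \left(-97\right)} = -3312 - \frac{1}{2} \left(- \frac{1}{97}\right) \left(-19\right) = -3312 - \frac{19}{194} = - \frac{642547}{194}$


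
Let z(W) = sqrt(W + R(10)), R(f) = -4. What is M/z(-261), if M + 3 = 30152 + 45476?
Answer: -15125*I*sqrt(265)/53 ≈ -4645.6*I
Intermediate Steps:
z(W) = sqrt(-4 + W) (z(W) = sqrt(W - 4) = sqrt(-4 + W))
M = 75625 (M = -3 + (30152 + 45476) = -3 + 75628 = 75625)
M/z(-261) = 75625/(sqrt(-4 - 261)) = 75625/(sqrt(-265)) = 75625/((I*sqrt(265))) = 75625*(-I*sqrt(265)/265) = -15125*I*sqrt(265)/53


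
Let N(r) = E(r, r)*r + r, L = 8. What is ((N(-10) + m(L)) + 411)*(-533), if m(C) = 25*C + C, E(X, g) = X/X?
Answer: -319267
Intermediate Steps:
E(X, g) = 1
N(r) = 2*r (N(r) = 1*r + r = r + r = 2*r)
m(C) = 26*C
((N(-10) + m(L)) + 411)*(-533) = ((2*(-10) + 26*8) + 411)*(-533) = ((-20 + 208) + 411)*(-533) = (188 + 411)*(-533) = 599*(-533) = -319267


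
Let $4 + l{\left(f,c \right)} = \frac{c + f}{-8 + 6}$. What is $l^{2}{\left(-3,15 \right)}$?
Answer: $100$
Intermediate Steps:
$l{\left(f,c \right)} = -4 - \frac{c}{2} - \frac{f}{2}$ ($l{\left(f,c \right)} = -4 + \frac{c + f}{-8 + 6} = -4 + \frac{c + f}{-2} = -4 + \left(c + f\right) \left(- \frac{1}{2}\right) = -4 - \left(\frac{c}{2} + \frac{f}{2}\right) = -4 - \frac{c}{2} - \frac{f}{2}$)
$l^{2}{\left(-3,15 \right)} = \left(-4 - \frac{15}{2} - - \frac{3}{2}\right)^{2} = \left(-4 - \frac{15}{2} + \frac{3}{2}\right)^{2} = \left(-10\right)^{2} = 100$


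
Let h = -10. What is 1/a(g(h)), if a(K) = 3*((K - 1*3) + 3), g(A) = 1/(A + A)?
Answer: -20/3 ≈ -6.6667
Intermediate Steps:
g(A) = 1/(2*A)
a(K) = 3*K (a(K) = 3*((K - 3) + 3) = 3*((-3 + K) + 3) = 3*K)
1/a(g(h)) = 1/(3*((1/2)/(-10))) = 1/(3*((1/2)*(-1/10))) = 1/(3*(-1/20)) = 1/(-3/20) = -20/3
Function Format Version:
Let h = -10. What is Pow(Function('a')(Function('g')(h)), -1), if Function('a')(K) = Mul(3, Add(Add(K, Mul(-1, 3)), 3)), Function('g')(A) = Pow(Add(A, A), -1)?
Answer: Rational(-20, 3) ≈ -6.6667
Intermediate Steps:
Function('g')(A) = Mul(Rational(1, 2), Pow(A, -1)) (Function('g')(A) = Pow(Mul(2, A), -1) = Mul(Rational(1, 2), Pow(A, -1)))
Function('a')(K) = Mul(3, K) (Function('a')(K) = Mul(3, Add(Add(K, -3), 3)) = Mul(3, Add(Add(-3, K), 3)) = Mul(3, K))
Pow(Function('a')(Function('g')(h)), -1) = Pow(Mul(3, Mul(Rational(1, 2), Pow(-10, -1))), -1) = Pow(Mul(3, Mul(Rational(1, 2), Rational(-1, 10))), -1) = Pow(Mul(3, Rational(-1, 20)), -1) = Pow(Rational(-3, 20), -1) = Rational(-20, 3)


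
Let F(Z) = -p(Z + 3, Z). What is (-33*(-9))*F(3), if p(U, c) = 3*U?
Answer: -5346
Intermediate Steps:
F(Z) = -9 - 3*Z (F(Z) = -3*(Z + 3) = -3*(3 + Z) = -(9 + 3*Z) = -9 - 3*Z)
(-33*(-9))*F(3) = (-33*(-9))*(-9 - 3*3) = 297*(-9 - 9) = 297*(-18) = -5346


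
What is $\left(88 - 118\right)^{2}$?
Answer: $900$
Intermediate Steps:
$\left(88 - 118\right)^{2} = \left(-30\right)^{2} = 900$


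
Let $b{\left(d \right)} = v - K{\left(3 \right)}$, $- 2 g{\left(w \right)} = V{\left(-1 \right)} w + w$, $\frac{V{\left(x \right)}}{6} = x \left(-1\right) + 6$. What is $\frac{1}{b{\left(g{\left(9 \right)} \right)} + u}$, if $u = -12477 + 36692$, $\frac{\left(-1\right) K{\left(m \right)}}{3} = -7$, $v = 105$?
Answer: $\frac{1}{24299} \approx 4.1154 \cdot 10^{-5}$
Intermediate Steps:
$K{\left(m \right)} = 21$ ($K{\left(m \right)} = \left(-3\right) \left(-7\right) = 21$)
$V{\left(x \right)} = 36 - 6 x$ ($V{\left(x \right)} = 6 \left(x \left(-1\right) + 6\right) = 6 \left(- x + 6\right) = 6 \left(6 - x\right) = 36 - 6 x$)
$g{\left(w \right)} = - \frac{43 w}{2}$ ($g{\left(w \right)} = - \frac{\left(36 - -6\right) w + w}{2} = - \frac{\left(36 + 6\right) w + w}{2} = - \frac{42 w + w}{2} = - \frac{43 w}{2}$)
$u = 24215$
$b{\left(d \right)} = 84$ ($b{\left(d \right)} = 105 - 21 = 84$)
$\frac{1}{b{\left(g{\left(9 \right)} \right)} + u} = \frac{1}{84 + 24215} = \frac{1}{24299}$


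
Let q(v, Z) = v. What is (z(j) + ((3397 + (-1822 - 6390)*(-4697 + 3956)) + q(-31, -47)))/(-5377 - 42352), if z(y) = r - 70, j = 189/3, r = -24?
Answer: -6088364/47729 ≈ -127.56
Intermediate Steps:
j = 63 (j = 189*(1/3) = 63)
z(y) = -94 (z(y) = -24 - 70 = -94)
(z(j) + ((3397 + (-1822 - 6390)*(-4697 + 3956)) + q(-31, -47)))/(-5377 - 42352) = (-94 + ((3397 + (-1822 - 6390)*(-4697 + 3956)) - 31))/(-5377 - 42352) = (-94 + ((3397 - 8212*(-741)) - 31))/(-47729) = (-94 + ((3397 + 6085092) - 31))*(-1/47729) = (-94 + (6088489 - 31))*(-1/47729) = (-94 + 6088458)*(-1/47729) = 6088364*(-1/47729) = -6088364/47729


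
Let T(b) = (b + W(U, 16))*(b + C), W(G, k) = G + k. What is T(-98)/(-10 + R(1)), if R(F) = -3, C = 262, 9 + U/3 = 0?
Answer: 17876/13 ≈ 1375.1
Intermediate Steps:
U = -27 (U = -27 + 3*0 = -27 + 0 = -27)
T(b) = (-11 + b)*(262 + b) (T(b) = (b + (-27 + 16))*(b + 262) = (b - 11)*(262 + b) = (-11 + b)*(262 + b))
T(-98)/(-10 + R(1)) = (-2882 + (-98)² + 251*(-98))/(-10 - 3) = (-2882 + 9604 - 24598)/(-13) = -17876*(-1/13) = 17876/13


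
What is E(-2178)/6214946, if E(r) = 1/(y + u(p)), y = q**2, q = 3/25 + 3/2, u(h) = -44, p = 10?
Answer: -1250/321433899647 ≈ -3.8888e-9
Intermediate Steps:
q = 81/50 (q = 3*(1/25) + 3*(1/2) = 3/25 + 3/2 = 81/50 ≈ 1.6200)
y = 6561/2500 (y = (81/50)**2 = 6561/2500 ≈ 2.6244)
E(r) = -2500/103439 (E(r) = 1/(6561/2500 - 44) = 1/(-103439/2500) = -2500/103439)
E(-2178)/6214946 = -2500/103439/6214946 = -2500/103439*1/6214946 = -1250/321433899647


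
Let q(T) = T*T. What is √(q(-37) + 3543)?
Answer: 4*√307 ≈ 70.086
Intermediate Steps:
q(T) = T²
√(q(-37) + 3543) = √((-37)² + 3543) = √(1369 + 3543) = √4912 = 4*√307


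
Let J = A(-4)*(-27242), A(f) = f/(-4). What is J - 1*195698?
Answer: -222940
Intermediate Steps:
A(f) = -f/4 (A(f) = f*(-¼) = -f/4)
J = -27242 (J = -¼*(-4)*(-27242) = 1*(-27242) = -27242)
J - 1*195698 = -27242 - 1*195698 = -27242 - 195698 = -222940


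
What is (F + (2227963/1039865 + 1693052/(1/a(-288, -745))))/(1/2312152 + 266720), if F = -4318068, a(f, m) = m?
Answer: -1014338474637792224488/213760604859715155 ≈ -4745.2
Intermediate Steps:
(F + (2227963/1039865 + 1693052/(1/a(-288, -745))))/(1/2312152 + 266720) = (-4318068 + (2227963/1039865 + 1693052/(1/(-745))))/(1/2312152 + 266720) = (-4318068 + (2227963*(1/1039865) + 1693052/(-1/745)))/(1/2312152 + 266720) = (-4318068 + (2227963/1039865 + 1693052*(-745)))/(616697181441/2312152) = (-4318068 + (2227963/1039865 - 1261323740))*(2312152/616697181441) = (-4318068 - 1311606408667137/1039865)*(2312152/616697181441) = -1316096616447957/1039865*2312152/616697181441 = -1014338474637792224488/213760604859715155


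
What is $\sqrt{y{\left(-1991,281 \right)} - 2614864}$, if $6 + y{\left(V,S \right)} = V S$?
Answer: $i \sqrt{3174341} \approx 1781.7 i$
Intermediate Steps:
$y{\left(V,S \right)} = -6 + S V$ ($y{\left(V,S \right)} = -6 + V S = -6 + S V$)
$\sqrt{y{\left(-1991,281 \right)} - 2614864} = \sqrt{\left(-6 + 281 \left(-1991\right)\right) - 2614864} = \sqrt{\left(-6 - 559471\right) - 2614864} = \sqrt{-559477 - 2614864} = \sqrt{-3174341} = i \sqrt{3174341}$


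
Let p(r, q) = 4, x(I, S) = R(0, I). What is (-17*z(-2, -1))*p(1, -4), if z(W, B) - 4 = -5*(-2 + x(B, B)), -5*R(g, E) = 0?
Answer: -952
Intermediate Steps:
R(g, E) = 0 (R(g, E) = -⅕*0 = 0)
x(I, S) = 0
z(W, B) = 14 (z(W, B) = 4 - 5*(-2 + 0) = 4 - 5*(-2) = 4 + 10 = 14)
(-17*z(-2, -1))*p(1, -4) = -17*14*4 = -238*4 = -952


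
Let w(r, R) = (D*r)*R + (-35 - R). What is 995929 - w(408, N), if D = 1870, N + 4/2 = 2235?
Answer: -1702691483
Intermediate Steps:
N = 2233 (N = -2 + 2235 = 2233)
w(r, R) = -35 - R + 1870*R*r (w(r, R) = (1870*r)*R + (-35 - R) = 1870*R*r + (-35 - R) = -35 - R + 1870*R*r)
995929 - w(408, N) = 995929 - (-35 - 1*2233 + 1870*2233*408) = 995929 - (-35 - 2233 + 1703689680) = 995929 - 1*1703687412 = 995929 - 1703687412 = -1702691483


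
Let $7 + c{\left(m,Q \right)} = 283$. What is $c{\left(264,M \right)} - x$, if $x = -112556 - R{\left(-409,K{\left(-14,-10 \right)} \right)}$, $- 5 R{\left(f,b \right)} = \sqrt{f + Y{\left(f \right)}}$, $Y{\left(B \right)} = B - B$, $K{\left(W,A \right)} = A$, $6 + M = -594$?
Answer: $112832 - \frac{i \sqrt{409}}{5} \approx 1.1283 \cdot 10^{5} - 4.0447 i$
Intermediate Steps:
$M = -600$ ($M = -6 - 594 = -600$)
$Y{\left(B \right)} = 0$
$R{\left(f,b \right)} = - \frac{\sqrt{f}}{5}$ ($R{\left(f,b \right)} = - \frac{\sqrt{f + 0}}{5} = - \frac{\sqrt{f}}{5}$)
$c{\left(m,Q \right)} = 276$ ($c{\left(m,Q \right)} = -7 + 283 = 276$)
$x = -112556 + \frac{i \sqrt{409}}{5}$ ($x = -112556 - - \frac{\sqrt{-409}}{5} = -112556 - - \frac{i \sqrt{409}}{5} = -112556 + \frac{i \sqrt{409}}{5} \approx -1.1256 \cdot 10^{5} + 4.0447 i$)
$c{\left(264,M \right)} - x = 276 - \left(-112556 + \frac{i \sqrt{409}}{5}\right) = 276 + \left(112556 - \frac{i \sqrt{409}}{5}\right) = 112832 - \frac{i \sqrt{409}}{5}$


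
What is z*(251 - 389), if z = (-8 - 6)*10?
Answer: 19320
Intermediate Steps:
z = -140 (z = -14*10 = -140)
z*(251 - 389) = -140*(251 - 389) = -140*(-138) = 19320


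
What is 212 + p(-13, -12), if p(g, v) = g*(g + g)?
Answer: 550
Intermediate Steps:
p(g, v) = 2*g² (p(g, v) = g*(2*g) = 2*g²)
212 + p(-13, -12) = 212 + 2*(-13)² = 212 + 2*169 = 212 + 338 = 550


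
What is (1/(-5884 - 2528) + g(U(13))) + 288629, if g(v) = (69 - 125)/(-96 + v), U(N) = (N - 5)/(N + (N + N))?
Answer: 1133853614125/3928404 ≈ 2.8863e+5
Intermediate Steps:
U(N) = (-5 + N)/(3*N) (U(N) = (-5 + N)/(N + 2*N) = (-5 + N)/((3*N)) = (-5 + N)*(1/(3*N)) = (-5 + N)/(3*N))
g(v) = -56/(-96 + v)
(1/(-5884 - 2528) + g(U(13))) + 288629 = (1/(-5884 - 2528) - 56/(-96 + (1/3)*(-5 + 13)/13)) + 288629 = (1/(-8412) - 56/(-96 + (1/3)*(1/13)*8)) + 288629 = (-1/8412 - 56/(-96 + 8/39)) + 288629 = (-1/8412 - 56/(-3736/39)) + 288629 = (-1/8412 - 56*(-39/3736)) + 288629 = (-1/8412 + 273/467) + 288629 = 2296009/3928404 + 288629 = 1133853614125/3928404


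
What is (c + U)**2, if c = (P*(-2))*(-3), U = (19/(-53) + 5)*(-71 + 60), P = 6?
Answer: 636804/2809 ≈ 226.70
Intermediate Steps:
U = -2706/53 (U = (19*(-1/53) + 5)*(-11) = (-19/53 + 5)*(-11) = (246/53)*(-11) = -2706/53 ≈ -51.057)
c = 36 (c = (6*(-2))*(-3) = -12*(-3) = 36)
(c + U)**2 = (36 - 2706/53)**2 = (-798/53)**2 = 636804/2809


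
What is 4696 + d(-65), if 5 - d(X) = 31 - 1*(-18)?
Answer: 4652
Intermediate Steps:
d(X) = -44 (d(X) = 5 - (31 - 1*(-18)) = 5 - (31 + 18) = 5 - 1*49 = 5 - 49 = -44)
4696 + d(-65) = 4696 - 44 = 4652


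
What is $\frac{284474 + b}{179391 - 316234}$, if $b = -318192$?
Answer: $\frac{33718}{136843} \approx 0.2464$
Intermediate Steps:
$\frac{284474 + b}{179391 - 316234} = \frac{284474 - 318192}{179391 - 316234} = - \frac{33718}{-136843} = \left(-33718\right) \left(- \frac{1}{136843}\right) = \frac{33718}{136843}$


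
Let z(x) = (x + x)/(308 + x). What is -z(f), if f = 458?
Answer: -458/383 ≈ -1.1958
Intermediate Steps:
z(x) = 2*x/(308 + x) (z(x) = (2*x)/(308 + x) = 2*x/(308 + x))
-z(f) = -2*458/(308 + 458) = -2*458/766 = -1*458/383 = -458/383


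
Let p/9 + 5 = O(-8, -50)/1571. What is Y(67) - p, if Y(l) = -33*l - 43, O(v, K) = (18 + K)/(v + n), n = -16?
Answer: -3470351/1571 ≈ -2209.0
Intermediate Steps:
O(v, K) = (18 + K)/(-16 + v) (O(v, K) = (18 + K)/(v - 16) = (18 + K)/(-16 + v))
Y(l) = -43 - 33*l
p = -70683/1571 (p = -45 + 9*(((18 - 50)/(-16 - 8))/1571) = -45 + 9*((-32/(-24))*(1/1571)) = -45 + 9*(-1/24*(-32)*(1/1571)) = -45 + 9*((4/3)*(1/1571)) = -45 + 9*(4/4713) = -45 + 12/1571 = -70683/1571 ≈ -44.992)
Y(67) - p = (-43 - 33*67) - 1*(-70683/1571) = (-43 - 2211) + 70683/1571 = -2254 + 70683/1571 = -3470351/1571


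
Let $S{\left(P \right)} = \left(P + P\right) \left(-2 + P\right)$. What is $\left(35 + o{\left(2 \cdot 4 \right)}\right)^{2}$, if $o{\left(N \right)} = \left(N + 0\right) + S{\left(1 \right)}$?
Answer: $1681$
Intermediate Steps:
$S{\left(P \right)} = 2 P \left(-2 + P\right)$
$o{\left(N \right)} = -2 + N$ ($o{\left(N \right)} = \left(N + 0\right) + 2 \cdot 1 \left(-2 + 1\right) = N + 2 \cdot 1 \left(-1\right) = N - 2 = -2 + N$)
$\left(35 + o{\left(2 \cdot 4 \right)}\right)^{2} = \left(35 + \left(-2 + 2 \cdot 4\right)\right)^{2} = \left(35 + \left(-2 + 8\right)\right)^{2} = \left(35 + 6\right)^{2} = 41^{2} = 1681$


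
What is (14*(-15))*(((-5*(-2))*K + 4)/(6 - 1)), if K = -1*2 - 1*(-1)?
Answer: 252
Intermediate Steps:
K = -1 (K = -2 + 1 = -1)
(14*(-15))*(((-5*(-2))*K + 4)/(6 - 1)) = (14*(-15))*((-5*(-2)*(-1) + 4)/(6 - 1)) = -210*(10*(-1) + 4)/5 = -210*(-10 + 4)/5 = -(-1260)/5 = -210*(-6/5) = 252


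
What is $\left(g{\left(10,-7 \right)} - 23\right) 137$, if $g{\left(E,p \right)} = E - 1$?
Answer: $-1918$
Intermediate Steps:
$g{\left(E,p \right)} = -1 + E$
$\left(g{\left(10,-7 \right)} - 23\right) 137 = \left(\left(-1 + 10\right) - 23\right) 137 = \left(9 - 23\right) 137 = \left(-14\right) 137 = -1918$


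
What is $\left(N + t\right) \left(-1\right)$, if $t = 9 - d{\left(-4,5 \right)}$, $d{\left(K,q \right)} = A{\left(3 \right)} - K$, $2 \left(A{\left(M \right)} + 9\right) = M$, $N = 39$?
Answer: $- \frac{103}{2} \approx -51.5$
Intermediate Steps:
$A{\left(M \right)} = -9 + \frac{M}{2}$
$d{\left(K,q \right)} = - \frac{15}{2} - K$ ($d{\left(K,q \right)} = \left(-9 + \frac{1}{2} \cdot 3\right) - K = \left(-9 + \frac{3}{2}\right) - K = - \frac{15}{2} - K$)
$t = \frac{25}{2}$ ($t = 9 - \left(- \frac{15}{2} - -4\right) = 9 - \left(- \frac{15}{2} + 4\right) = 9 - - \frac{7}{2} = 9 + \frac{7}{2} = \frac{25}{2} \approx 12.5$)
$\left(N + t\right) \left(-1\right) = \left(39 + \frac{25}{2}\right) \left(-1\right) = \frac{103}{2} \left(-1\right) = - \frac{103}{2}$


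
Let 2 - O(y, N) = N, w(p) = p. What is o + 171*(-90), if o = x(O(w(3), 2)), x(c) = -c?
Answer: -15390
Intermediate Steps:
O(y, N) = 2 - N
o = 0 (o = -(2 - 1*2) = -(2 - 2) = -1*0 = 0)
o + 171*(-90) = 0 + 171*(-90) = 0 - 15390 = -15390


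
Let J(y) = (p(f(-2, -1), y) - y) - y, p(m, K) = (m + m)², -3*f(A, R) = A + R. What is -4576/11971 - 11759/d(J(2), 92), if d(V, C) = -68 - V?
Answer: 140455821/814028 ≈ 172.54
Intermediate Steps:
f(A, R) = -A/3 - R/3 (f(A, R) = -(A + R)/3 = -A/3 - R/3)
p(m, K) = 4*m² (p(m, K) = (2*m)² = 4*m²)
J(y) = 4 - 2*y (J(y) = (4*(-⅓*(-2) - ⅓*(-1))² - y) - y = (4*(⅔ + ⅓)² - y) - y = (4*1² - y) - y = (4*1 - y) - y = (4 - y) - y = 4 - 2*y)
-4576/11971 - 11759/d(J(2), 92) = -4576/11971 - 11759/(-68 - (4 - 2*2)) = -4576*1/11971 - 11759/(-68 - (4 - 4)) = -4576/11971 - 11759/(-68 - 1*0) = -4576/11971 - 11759/(-68 + 0) = -4576/11971 - 11759/(-68) = -4576/11971 - 11759*(-1/68) = -4576/11971 + 11759/68 = 140455821/814028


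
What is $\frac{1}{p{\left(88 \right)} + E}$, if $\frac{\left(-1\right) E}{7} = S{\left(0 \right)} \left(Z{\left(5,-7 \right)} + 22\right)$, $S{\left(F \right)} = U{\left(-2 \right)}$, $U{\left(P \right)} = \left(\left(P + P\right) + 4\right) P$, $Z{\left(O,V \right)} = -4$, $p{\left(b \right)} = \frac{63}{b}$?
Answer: $\frac{88}{63} \approx 1.3968$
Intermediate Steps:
$U{\left(P \right)} = P \left(4 + 2 P\right)$ ($U{\left(P \right)} = \left(2 P + 4\right) P = \left(4 + 2 P\right) P = P \left(4 + 2 P\right)$)
$S{\left(F \right)} = 0$ ($S{\left(F \right)} = 2 \left(-2\right) \left(2 - 2\right) = 2 \left(-2\right) 0 = 0$)
$E = 0$ ($E = - 7 \cdot 0 \left(-4 + 22\right) = - 7 \cdot 0 \cdot 18 = \left(-7\right) 0 = 0$)
$\frac{1}{p{\left(88 \right)} + E} = \frac{1}{\frac{63}{88} + 0} = \frac{1}{\frac{63}{88}} = \frac{88}{63}$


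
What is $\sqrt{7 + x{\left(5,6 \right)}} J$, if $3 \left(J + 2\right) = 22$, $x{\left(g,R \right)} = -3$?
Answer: $\frac{32}{3} \approx 10.667$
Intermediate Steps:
$J = \frac{16}{3}$ ($J = -2 + \frac{1}{3} \cdot 22 = -2 + \frac{22}{3} = \frac{16}{3} \approx 5.3333$)
$\sqrt{7 + x{\left(5,6 \right)}} J = \sqrt{7 - 3} \cdot \frac{16}{3} = \sqrt{4} \cdot \frac{16}{3} = 2 \cdot \frac{16}{3} = \frac{32}{3}$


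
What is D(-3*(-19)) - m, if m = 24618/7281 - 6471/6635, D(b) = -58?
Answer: -972724103/16103145 ≈ -60.406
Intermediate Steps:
m = 38741693/16103145 (m = 24618*(1/7281) - 6471*1/6635 = 8206/2427 - 6471/6635 = 38741693/16103145 ≈ 2.4058)
D(-3*(-19)) - m = -58 - 1*38741693/16103145 = -58 - 38741693/16103145 = -972724103/16103145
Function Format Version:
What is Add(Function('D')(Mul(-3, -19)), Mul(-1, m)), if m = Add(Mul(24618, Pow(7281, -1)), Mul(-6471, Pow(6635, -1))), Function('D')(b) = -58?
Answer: Rational(-972724103, 16103145) ≈ -60.406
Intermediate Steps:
m = Rational(38741693, 16103145) (m = Add(Mul(24618, Rational(1, 7281)), Mul(-6471, Rational(1, 6635))) = Add(Rational(8206, 2427), Rational(-6471, 6635)) = Rational(38741693, 16103145) ≈ 2.4058)
Add(Function('D')(Mul(-3, -19)), Mul(-1, m)) = Add(-58, Mul(-1, Rational(38741693, 16103145))) = Add(-58, Rational(-38741693, 16103145)) = Rational(-972724103, 16103145)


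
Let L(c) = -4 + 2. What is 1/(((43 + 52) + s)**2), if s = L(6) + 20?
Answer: 1/12769 ≈ 7.8315e-5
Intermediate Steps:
L(c) = -2
s = 18 (s = -2 + 20 = 18)
1/(((43 + 52) + s)**2) = 1/(((43 + 52) + 18)**2) = 1/((95 + 18)**2) = 1/(113**2) = 1/12769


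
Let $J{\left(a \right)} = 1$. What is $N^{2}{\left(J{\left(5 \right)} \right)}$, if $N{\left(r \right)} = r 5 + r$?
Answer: $36$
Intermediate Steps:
$N{\left(r \right)} = 6 r$ ($N{\left(r \right)} = 5 r + r = 6 r$)
$N^{2}{\left(J{\left(5 \right)} \right)} = \left(6 \cdot 1\right)^{2} = 6^{2} = 36$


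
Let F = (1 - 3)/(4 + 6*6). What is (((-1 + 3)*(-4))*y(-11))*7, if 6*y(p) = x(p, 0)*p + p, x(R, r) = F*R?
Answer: 2387/15 ≈ 159.13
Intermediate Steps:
F = -1/20 (F = -2/(4 + 36) = -2/40 = -2*1/40 = -1/20 ≈ -0.050000)
x(R, r) = -R/20
y(p) = -p**2/120 + p/6 (y(p) = ((-p/20)*p + p)/6 = (-p**2/20 + p)/6 = (p - p**2/20)/6 = -p**2/120 + p/6)
(((-1 + 3)*(-4))*y(-11))*7 = (((-1 + 3)*(-4))*((1/120)*(-11)*(20 - 1*(-11))))*7 = ((2*(-4))*((1/120)*(-11)*(20 + 11)))*7 = -(-11)*31/15*7 = -8*(-341/120)*7 = (341/15)*7 = 2387/15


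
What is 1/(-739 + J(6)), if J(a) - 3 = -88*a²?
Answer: -1/3904 ≈ -0.00025615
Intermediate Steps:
J(a) = 3 - 88*a²
1/(-739 + J(6)) = 1/(-739 + (3 - 88*6²)) = 1/(-739 + (3 - 88*36)) = 1/(-739 + (3 - 3168)) = 1/(-739 - 3165) = 1/(-3904) = -1/3904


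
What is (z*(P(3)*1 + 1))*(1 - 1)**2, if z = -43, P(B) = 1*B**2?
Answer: 0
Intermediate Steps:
P(B) = B**2
(z*(P(3)*1 + 1))*(1 - 1)**2 = (-43*(3**2*1 + 1))*(1 - 1)**2 = -43*(9*1 + 1)*0**2 = -43*(9 + 1)*0 = -43*10*0 = -430*0 = 0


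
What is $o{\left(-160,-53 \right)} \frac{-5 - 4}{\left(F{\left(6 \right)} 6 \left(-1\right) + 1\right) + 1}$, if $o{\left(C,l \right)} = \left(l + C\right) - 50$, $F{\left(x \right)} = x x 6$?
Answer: $- \frac{2367}{1294} \approx -1.8292$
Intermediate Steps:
$F{\left(x \right)} = 6 x^{2}$ ($F{\left(x \right)} = x^{2} \cdot 6 = 6 x^{2}$)
$o{\left(C,l \right)} = -50 + C + l$ ($o{\left(C,l \right)} = \left(C + l\right) - 50 = -50 + C + l$)
$o{\left(-160,-53 \right)} \frac{-5 - 4}{\left(F{\left(6 \right)} 6 \left(-1\right) + 1\right) + 1} = \left(-50 - 160 - 53\right) \frac{-5 - 4}{\left(6 \cdot 6^{2} \cdot 6 \left(-1\right) + 1\right) + 1} = - 263 \left(- \frac{9}{\left(6 \cdot 36 \cdot 6 \left(-1\right) + 1\right) + 1}\right) = - 263 \left(- \frac{9}{\left(216 \cdot 6 \left(-1\right) + 1\right) + 1}\right) = - 263 \left(- \frac{9}{\left(1296 \left(-1\right) + 1\right) + 1}\right) = - 263 \left(- \frac{9}{\left(-1296 + 1\right) + 1}\right) = - 263 \left(- \frac{9}{-1295 + 1}\right) = - 263 \left(- \frac{9}{-1294}\right) = - 263 \left(\left(-9\right) \left(- \frac{1}{1294}\right)\right) = \left(-263\right) \frac{9}{1294} = - \frac{2367}{1294}$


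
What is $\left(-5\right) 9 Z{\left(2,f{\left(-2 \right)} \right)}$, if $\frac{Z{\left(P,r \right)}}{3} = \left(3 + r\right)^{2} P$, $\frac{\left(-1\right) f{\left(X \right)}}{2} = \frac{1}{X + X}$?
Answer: $- \frac{6615}{2} \approx -3307.5$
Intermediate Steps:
$f{\left(X \right)} = - \frac{1}{X}$ ($f{\left(X \right)} = - \frac{2}{X + X} = - \frac{2}{2 X} = - 2 \frac{1}{2 X} = - \frac{1}{X}$)
$Z{\left(P,r \right)} = 3 P \left(3 + r\right)^{2}$ ($Z{\left(P,r \right)} = 3 \left(3 + r\right)^{2} P = 3 P \left(3 + r\right)^{2}$)
$\left(-5\right) 9 Z{\left(2,f{\left(-2 \right)} \right)} = \left(-5\right) 9 \cdot 3 \cdot 2 \left(3 - \frac{1}{-2}\right)^{2} = - 45 \cdot 3 \cdot 2 \left(3 - - \frac{1}{2}\right)^{2} = - 45 \cdot 3 \cdot 2 \left(3 + \frac{1}{2}\right)^{2} = - 45 \cdot 3 \cdot 2 \left(\frac{7}{2}\right)^{2} = - 45 \cdot 3 \cdot 2 \cdot \frac{49}{4} = \left(-45\right) \frac{147}{2} = - \frac{6615}{2}$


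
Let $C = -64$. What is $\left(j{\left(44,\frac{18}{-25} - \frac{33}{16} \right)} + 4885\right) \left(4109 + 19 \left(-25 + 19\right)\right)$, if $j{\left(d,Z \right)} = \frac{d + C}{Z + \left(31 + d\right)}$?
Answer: $\frac{563714455025}{28887} \approx 1.9514 \cdot 10^{7}$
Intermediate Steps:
$j{\left(d,Z \right)} = \frac{-64 + d}{31 + Z + d}$ ($j{\left(d,Z \right)} = \frac{d - 64}{Z + \left(31 + d\right)} = \frac{-64 + d}{31 + Z + d}$)
$\left(j{\left(44,\frac{18}{-25} - \frac{33}{16} \right)} + 4885\right) \left(4109 + 19 \left(-25 + 19\right)\right) = \left(\frac{-64 + 44}{31 + \left(\frac{18}{-25} - \frac{33}{16}\right) + 44} + 4885\right) \left(4109 + 19 \left(-25 + 19\right)\right) = \left(\frac{1}{31 + \left(18 \left(- \frac{1}{25}\right) - \frac{33}{16}\right) + 44} \left(-20\right) + 4885\right) \left(4109 + 19 \left(-6\right)\right) = \left(\frac{1}{31 - \frac{1113}{400} + 44} \left(-20\right) + 4885\right) \left(4109 - 114\right) = \left(\frac{1}{31 - \frac{1113}{400} + 44} \left(-20\right) + 4885\right) 3995 = \left(\frac{1}{\frac{28887}{400}} \left(-20\right) + 4885\right) 3995 = \left(\frac{400}{28887} \left(-20\right) + 4885\right) 3995 = \left(- \frac{8000}{28887} + 4885\right) 3995 = \frac{141104995}{28887} \cdot 3995 = \frac{563714455025}{28887}$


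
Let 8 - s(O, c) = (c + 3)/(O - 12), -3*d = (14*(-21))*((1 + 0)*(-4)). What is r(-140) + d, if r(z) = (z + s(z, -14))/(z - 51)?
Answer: -11360469/29032 ≈ -391.31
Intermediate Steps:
d = -392 (d = -14*(-21)*(1 + 0)*(-4)/3 = -(-98)*1*(-4) = -(-98)*(-4) = -1/3*1176 = -392)
s(O, c) = 8 - (3 + c)/(-12 + O) (s(O, c) = 8 - (c + 3)/(O - 12) = 8 - (3 + c)/(-12 + O))
r(z) = (z + (-85 + 8*z)/(-12 + z))/(-51 + z) (r(z) = (z + (-99 - 1*(-14) + 8*z)/(-12 + z))/(z - 51) = (z + (-99 + 14 + 8*z)/(-12 + z))/(-51 + z) = (z + (-85 + 8*z)/(-12 + z))/(-51 + z))
r(-140) + d = (-85 + 8*(-140) - 140*(-12 - 140))/((-51 - 140)*(-12 - 140)) - 392 = (-85 - 1120 - 140*(-152))/(-191*(-152)) - 392 = -1/191*(-1/152)*(-85 - 1120 + 21280) - 392 = -1/191*(-1/152)*20075 - 392 = 20075/29032 - 392 = -11360469/29032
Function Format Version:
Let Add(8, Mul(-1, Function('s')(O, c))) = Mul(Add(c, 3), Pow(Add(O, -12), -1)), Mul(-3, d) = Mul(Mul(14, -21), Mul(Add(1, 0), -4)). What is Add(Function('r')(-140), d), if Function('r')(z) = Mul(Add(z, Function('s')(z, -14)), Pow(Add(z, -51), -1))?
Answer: Rational(-11360469, 29032) ≈ -391.31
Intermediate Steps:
d = -392 (d = Mul(Rational(-1, 3), Mul(Mul(14, -21), Mul(Add(1, 0), -4))) = Mul(Rational(-1, 3), Mul(-294, Mul(1, -4))) = Mul(Rational(-1, 3), Mul(-294, -4)) = Mul(Rational(-1, 3), 1176) = -392)
Function('s')(O, c) = Add(8, Mul(-1, Pow(Add(-12, O), -1), Add(3, c))) (Function('s')(O, c) = Add(8, Mul(-1, Mul(Add(c, 3), Pow(Add(O, -12), -1)))) = Add(8, Mul(-1, Mul(Add(3, c), Pow(Add(-12, O), -1)))) = Add(8, Mul(-1, Mul(Pow(Add(-12, O), -1), Add(3, c)))) = Add(8, Mul(-1, Pow(Add(-12, O), -1), Add(3, c))))
Function('r')(z) = Mul(Pow(Add(-51, z), -1), Add(z, Mul(Pow(Add(-12, z), -1), Add(-85, Mul(8, z))))) (Function('r')(z) = Mul(Add(z, Mul(Pow(Add(-12, z), -1), Add(-99, Mul(-1, -14), Mul(8, z)))), Pow(Add(z, -51), -1)) = Mul(Add(z, Mul(Pow(Add(-12, z), -1), Add(-99, 14, Mul(8, z)))), Pow(Add(-51, z), -1)) = Mul(Add(z, Mul(Pow(Add(-12, z), -1), Add(-85, Mul(8, z)))), Pow(Add(-51, z), -1)) = Mul(Pow(Add(-51, z), -1), Add(z, Mul(Pow(Add(-12, z), -1), Add(-85, Mul(8, z))))))
Add(Function('r')(-140), d) = Add(Mul(Pow(Add(-51, -140), -1), Pow(Add(-12, -140), -1), Add(-85, Mul(8, -140), Mul(-140, Add(-12, -140)))), -392) = Add(Mul(Pow(-191, -1), Pow(-152, -1), Add(-85, -1120, Mul(-140, -152))), -392) = Add(Mul(Rational(-1, 191), Rational(-1, 152), Add(-85, -1120, 21280)), -392) = Add(Mul(Rational(-1, 191), Rational(-1, 152), 20075), -392) = Add(Rational(20075, 29032), -392) = Rational(-11360469, 29032)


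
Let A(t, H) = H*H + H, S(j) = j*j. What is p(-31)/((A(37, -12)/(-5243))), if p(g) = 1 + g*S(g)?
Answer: 26031495/22 ≈ 1.1833e+6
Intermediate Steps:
S(j) = j**2
A(t, H) = H + H**2 (A(t, H) = H**2 + H = H + H**2)
p(g) = 1 + g**3 (p(g) = 1 + g*g**2 = 1 + g**3)
p(-31)/((A(37, -12)/(-5243))) = (1 + (-31)**3)/((-12*(1 - 12)/(-5243))) = (1 - 29791)/((-12*(-11)*(-1/5243))) = -29790/(132*(-1/5243)) = -29790/(-132/5243) = -29790*(-5243/132) = 26031495/22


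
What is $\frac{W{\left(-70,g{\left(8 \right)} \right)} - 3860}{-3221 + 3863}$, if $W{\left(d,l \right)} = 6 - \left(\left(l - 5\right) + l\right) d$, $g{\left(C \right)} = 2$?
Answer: $- \frac{654}{107} \approx -6.1122$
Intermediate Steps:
$W{\left(d,l \right)} = 6 - d \left(-5 + 2 l\right)$ ($W{\left(d,l \right)} = 6 - \left(\left(l - 5\right) + l\right) d = 6 - \left(\left(-5 + l\right) + l\right) d = 6 - \left(-5 + 2 l\right) d = 6 - d \left(-5 + 2 l\right)$)
$\frac{W{\left(-70,g{\left(8 \right)} \right)} - 3860}{-3221 + 3863} = \frac{\left(6 + 5 \left(-70\right) - \left(-140\right) 2\right) - 3860}{-3221 + 3863} = \frac{\left(6 - 350 + 280\right) - 3860}{642} = \left(-64 - 3860\right) \frac{1}{642} = \left(-3924\right) \frac{1}{642} = - \frac{654}{107}$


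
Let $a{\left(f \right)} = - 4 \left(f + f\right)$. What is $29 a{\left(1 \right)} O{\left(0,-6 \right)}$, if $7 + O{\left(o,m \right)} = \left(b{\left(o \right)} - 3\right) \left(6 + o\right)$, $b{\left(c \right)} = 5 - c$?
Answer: $-1160$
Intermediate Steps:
$O{\left(o,m \right)} = -7 + \left(2 - o\right) \left(6 + o\right)$ ($O{\left(o,m \right)} = -7 + \left(\left(5 - o\right) - 3\right) \left(6 + o\right) = -7 + \left(2 - o\right) \left(6 + o\right)$)
$a{\left(f \right)} = - 8 f$ ($a{\left(f \right)} = - 4 \cdot 2 f = - 8 f$)
$29 a{\left(1 \right)} O{\left(0,-6 \right)} = 29 \left(\left(-8\right) 1\right) \left(5 - 0^{2} - 0\right) = 29 \left(-8\right) \left(5 - 0 + 0\right) = - 232 \left(5 + 0 + 0\right) = \left(-232\right) 5 = -1160$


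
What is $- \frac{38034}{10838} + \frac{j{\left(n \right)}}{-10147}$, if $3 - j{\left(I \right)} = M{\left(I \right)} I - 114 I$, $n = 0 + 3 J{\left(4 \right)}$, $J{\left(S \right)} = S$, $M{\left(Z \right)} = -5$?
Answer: $- \frac{200720088}{54986593} \approx -3.6503$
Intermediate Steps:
$n = 12$ ($n = 0 + 3 \cdot 4 = 0 + 12 = 12$)
$j{\left(I \right)} = 3 + 119 I$ ($j{\left(I \right)} = 3 - \left(- 5 I - 114 I\right) = 3 - - 119 I = 3 + 119 I$)
$- \frac{38034}{10838} + \frac{j{\left(n \right)}}{-10147} = - \frac{38034}{10838} + \frac{3 + 119 \cdot 12}{-10147} = \left(-38034\right) \frac{1}{10838} + \left(3 + 1428\right) \left(- \frac{1}{10147}\right) = - \frac{19017}{5419} + 1431 \left(- \frac{1}{10147}\right) = - \frac{19017}{5419} - \frac{1431}{10147} = - \frac{200720088}{54986593}$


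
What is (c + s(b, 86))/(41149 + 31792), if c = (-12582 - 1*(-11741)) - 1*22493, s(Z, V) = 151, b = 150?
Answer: -23183/72941 ≈ -0.31783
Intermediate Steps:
c = -23334 (c = (-12582 + 11741) - 22493 = -841 - 22493 = -23334)
(c + s(b, 86))/(41149 + 31792) = (-23334 + 151)/(41149 + 31792) = -23183/72941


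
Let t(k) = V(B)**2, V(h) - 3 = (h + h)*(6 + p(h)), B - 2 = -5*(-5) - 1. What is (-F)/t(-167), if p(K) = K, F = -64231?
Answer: 64231/2778889 ≈ 0.023114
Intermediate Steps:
B = 26 (B = 2 + (-5*(-5) - 1) = 2 + (25 - 1) = 2 + 24 = 26)
V(h) = 3 + 2*h*(6 + h) (V(h) = 3 + (h + h)*(6 + h) = 3 + (2*h)*(6 + h) = 3 + 2*h*(6 + h))
t(k) = 2778889 (t(k) = (3 + 2*26**2 + 12*26)**2 = (3 + 2*676 + 312)**2 = (3 + 1352 + 312)**2 = 1667**2 = 2778889)
(-F)/t(-167) = -1*(-64231)/2778889 = 64231*(1/2778889) = 64231/2778889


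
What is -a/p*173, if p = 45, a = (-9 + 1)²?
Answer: -11072/45 ≈ -246.04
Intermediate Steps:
a = 64 (a = (-8)² = 64)
-a/p*173 = -64/45*173 = -11072/45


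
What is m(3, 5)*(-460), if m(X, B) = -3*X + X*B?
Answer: -2760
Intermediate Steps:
m(X, B) = -3*X + B*X
m(3, 5)*(-460) = (3*(-3 + 5))*(-460) = (3*2)*(-460) = 6*(-460) = -2760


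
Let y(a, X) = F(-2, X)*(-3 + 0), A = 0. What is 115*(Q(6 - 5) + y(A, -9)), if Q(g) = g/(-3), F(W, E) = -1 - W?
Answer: -1150/3 ≈ -383.33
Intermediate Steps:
Q(g) = -g/3 (Q(g) = g*(-1/3) = -g/3)
y(a, X) = -3 (y(a, X) = (-1 - 1*(-2))*(-3 + 0) = (-1 + 2)*(-3) = 1*(-3) = -3)
115*(Q(6 - 5) + y(A, -9)) = 115*(-(6 - 5)/3 - 3) = 115*(-1/3*1 - 3) = 115*(-1/3 - 3) = 115*(-10/3) = -1150/3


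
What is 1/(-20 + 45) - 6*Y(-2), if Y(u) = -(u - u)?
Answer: 1/25 ≈ 0.040000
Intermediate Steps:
Y(u) = 0 (Y(u) = -1*0 = 0)
1/(-20 + 45) - 6*Y(-2) = 1/(-20 + 45) - 6*0 = 1/25 + 0 = 1/25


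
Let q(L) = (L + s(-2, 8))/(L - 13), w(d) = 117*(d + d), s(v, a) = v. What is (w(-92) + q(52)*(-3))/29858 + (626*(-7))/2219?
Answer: -165858571/61522409 ≈ -2.6959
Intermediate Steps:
w(d) = 234*d (w(d) = 117*(2*d) = 234*d)
q(L) = (-2 + L)/(-13 + L) (q(L) = (L - 2)/(L - 13) = (-2 + L)/(-13 + L))
(w(-92) + q(52)*(-3))/29858 + (626*(-7))/2219 = (234*(-92) + ((-2 + 52)/(-13 + 52))*(-3))/29858 + (626*(-7))/2219 = (-21528 + (50/39)*(-3))*(1/29858) - 4382*1/2219 = (-21528 + ((1/39)*50)*(-3))*(1/29858) - 626/317 = (-21528 + (50/39)*(-3))*(1/29858) - 626/317 = (-21528 - 50/13)*(1/29858) - 626/317 = -279914/13*1/29858 - 626/317 = -139957/194077 - 626/317 = -165858571/61522409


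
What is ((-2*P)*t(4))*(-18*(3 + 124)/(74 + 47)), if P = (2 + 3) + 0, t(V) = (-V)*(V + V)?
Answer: -731520/121 ≈ -6045.6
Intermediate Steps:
t(V) = -2*V² (t(V) = (-V)*(2*V) = -2*V²)
P = 5 (P = 5 + 0 = 5)
((-2*P)*t(4))*(-18*(3 + 124)/(74 + 47)) = ((-2*5)*(-2*4²))*(-18*(3 + 124)/(74 + 47)) = (-(-20)*16)*(-2286/121) = (-10*(-32))*(-2286/121) = 320*(-18*127/121) = 320*(-2286/121) = -731520/121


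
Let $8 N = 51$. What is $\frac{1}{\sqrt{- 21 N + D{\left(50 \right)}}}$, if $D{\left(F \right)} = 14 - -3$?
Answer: $- \frac{2 i \sqrt{1870}}{935} \approx - 0.092499 i$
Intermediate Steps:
$D{\left(F \right)} = 17$ ($D{\left(F \right)} = 14 + 3 = 17$)
$N = \frac{51}{8}$ ($N = \frac{1}{8} \cdot 51 = \frac{51}{8} \approx 6.375$)
$\frac{1}{\sqrt{- 21 N + D{\left(50 \right)}}} = \frac{1}{\sqrt{\left(-21\right) \frac{51}{8} + 17}} = \frac{1}{\sqrt{- \frac{1071}{8} + 17}} = \frac{1}{\sqrt{- \frac{935}{8}}} = \frac{1}{\frac{1}{4} i \sqrt{1870}} = - \frac{2 i \sqrt{1870}}{935}$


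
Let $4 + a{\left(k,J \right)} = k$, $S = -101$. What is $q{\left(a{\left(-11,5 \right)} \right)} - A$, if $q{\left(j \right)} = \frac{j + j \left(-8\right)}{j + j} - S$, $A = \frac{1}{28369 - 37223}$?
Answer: $\frac{431633}{4427} \approx 97.5$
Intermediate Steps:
$a{\left(k,J \right)} = -4 + k$
$A = - \frac{1}{8854}$ ($A = \frac{1}{-8854} = - \frac{1}{8854} \approx -0.00011294$)
$q{\left(j \right)} = \frac{195}{2}$ ($q{\left(j \right)} = \frac{j + j \left(-8\right)}{j + j} - -101 = \frac{j - 8 j}{2 j} + 101 = - 7 j \frac{1}{2 j} + 101 = - \frac{7}{2} + 101 = \frac{195}{2}$)
$q{\left(a{\left(-11,5 \right)} \right)} - A = \frac{195}{2} - - \frac{1}{8854} = \frac{195}{2} + \frac{1}{8854} = \frac{431633}{4427}$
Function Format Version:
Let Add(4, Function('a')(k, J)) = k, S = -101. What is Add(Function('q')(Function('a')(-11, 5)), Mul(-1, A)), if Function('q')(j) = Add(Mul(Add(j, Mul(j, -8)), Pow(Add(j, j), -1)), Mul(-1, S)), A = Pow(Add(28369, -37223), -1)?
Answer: Rational(431633, 4427) ≈ 97.500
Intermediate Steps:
Function('a')(k, J) = Add(-4, k)
A = Rational(-1, 8854) (A = Pow(-8854, -1) = Rational(-1, 8854) ≈ -0.00011294)
Function('q')(j) = Rational(195, 2) (Function('q')(j) = Add(Mul(Add(j, Mul(j, -8)), Pow(Add(j, j), -1)), Mul(-1, -101)) = Add(Mul(Add(j, Mul(-8, j)), Pow(Mul(2, j), -1)), 101) = Add(Mul(Mul(-7, j), Mul(Rational(1, 2), Pow(j, -1))), 101) = Add(Rational(-7, 2), 101) = Rational(195, 2))
Add(Function('q')(Function('a')(-11, 5)), Mul(-1, A)) = Add(Rational(195, 2), Mul(-1, Rational(-1, 8854))) = Add(Rational(195, 2), Rational(1, 8854)) = Rational(431633, 4427)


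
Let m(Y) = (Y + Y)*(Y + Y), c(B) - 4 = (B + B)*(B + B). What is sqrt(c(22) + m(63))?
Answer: 2*sqrt(4454) ≈ 133.48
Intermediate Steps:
c(B) = 4 + 4*B**2 (c(B) = 4 + (B + B)*(B + B) = 4 + (2*B)*(2*B) = 4 + 4*B**2)
m(Y) = 4*Y**2 (m(Y) = (2*Y)*(2*Y) = 4*Y**2)
sqrt(c(22) + m(63)) = sqrt((4 + 4*22**2) + 4*63**2) = sqrt((4 + 4*484) + 4*3969) = sqrt((4 + 1936) + 15876) = sqrt(1940 + 15876) = sqrt(17816) = 2*sqrt(4454)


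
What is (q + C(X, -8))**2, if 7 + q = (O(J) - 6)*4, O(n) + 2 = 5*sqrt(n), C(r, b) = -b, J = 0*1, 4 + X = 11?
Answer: 961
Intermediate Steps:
X = 7 (X = -4 + 11 = 7)
J = 0
O(n) = -2 + 5*sqrt(n)
q = -39 (q = -7 + ((-2 + 5*sqrt(0)) - 6)*4 = -7 + ((-2 + 5*0) - 6)*4 = -7 + ((-2 + 0) - 6)*4 = -7 + (-2 - 6)*4 = -7 - 8*4 = -7 - 32 = -39)
(q + C(X, -8))**2 = (-39 - 1*(-8))**2 = (-39 + 8)**2 = (-31)**2 = 961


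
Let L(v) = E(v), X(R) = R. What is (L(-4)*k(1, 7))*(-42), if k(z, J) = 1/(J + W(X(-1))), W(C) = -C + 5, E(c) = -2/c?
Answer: -21/13 ≈ -1.6154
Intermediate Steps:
W(C) = 5 - C
k(z, J) = 1/(6 + J) (k(z, J) = 1/(J + (5 - 1*(-1))) = 1/(J + (5 + 1)) = 1/(J + 6) = 1/(6 + J))
L(v) = -2/v
(L(-4)*k(1, 7))*(-42) = ((-2/(-4))/(6 + 7))*(-42) = (-2*(-¼)/13)*(-42) = ((½)*(1/13))*(-42) = (1/26)*(-42) = -21/13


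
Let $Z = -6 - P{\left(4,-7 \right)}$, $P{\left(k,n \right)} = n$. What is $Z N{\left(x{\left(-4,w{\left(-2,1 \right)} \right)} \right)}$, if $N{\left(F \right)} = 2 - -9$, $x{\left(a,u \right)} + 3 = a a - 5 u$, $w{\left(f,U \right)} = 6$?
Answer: $11$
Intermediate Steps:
$x{\left(a,u \right)} = -3 + a^{2} - 5 u$ ($x{\left(a,u \right)} = -3 + \left(a a - 5 u\right) = -3 + \left(a^{2} - 5 u\right) = -3 + a^{2} - 5 u$)
$Z = 1$ ($Z = -6 - -7 = -6 + 7 = 1$)
$N{\left(F \right)} = 11$ ($N{\left(F \right)} = 2 + 9 = 11$)
$Z N{\left(x{\left(-4,w{\left(-2,1 \right)} \right)} \right)} = 1 \cdot 11 = 11$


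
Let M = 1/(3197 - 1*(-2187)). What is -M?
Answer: -1/5384 ≈ -0.00018574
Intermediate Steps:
M = 1/5384 (M = 1/(3197 + 2187) = 1/5384 ≈ 0.00018574)
-M = -1*1/5384 = -1/5384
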